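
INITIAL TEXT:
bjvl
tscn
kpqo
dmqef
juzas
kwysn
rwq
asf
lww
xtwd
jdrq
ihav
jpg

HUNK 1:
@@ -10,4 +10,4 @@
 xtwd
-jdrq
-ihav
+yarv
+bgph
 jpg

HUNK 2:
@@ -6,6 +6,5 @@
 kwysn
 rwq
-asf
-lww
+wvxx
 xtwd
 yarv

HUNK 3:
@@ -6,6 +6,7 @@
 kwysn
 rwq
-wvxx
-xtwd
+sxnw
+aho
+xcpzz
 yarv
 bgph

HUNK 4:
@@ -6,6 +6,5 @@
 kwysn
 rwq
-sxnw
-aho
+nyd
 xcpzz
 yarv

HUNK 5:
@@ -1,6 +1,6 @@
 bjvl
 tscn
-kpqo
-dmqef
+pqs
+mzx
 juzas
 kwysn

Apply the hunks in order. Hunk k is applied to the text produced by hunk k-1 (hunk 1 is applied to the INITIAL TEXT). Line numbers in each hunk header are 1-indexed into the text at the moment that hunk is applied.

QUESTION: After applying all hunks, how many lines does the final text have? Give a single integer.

Hunk 1: at line 10 remove [jdrq,ihav] add [yarv,bgph] -> 13 lines: bjvl tscn kpqo dmqef juzas kwysn rwq asf lww xtwd yarv bgph jpg
Hunk 2: at line 6 remove [asf,lww] add [wvxx] -> 12 lines: bjvl tscn kpqo dmqef juzas kwysn rwq wvxx xtwd yarv bgph jpg
Hunk 3: at line 6 remove [wvxx,xtwd] add [sxnw,aho,xcpzz] -> 13 lines: bjvl tscn kpqo dmqef juzas kwysn rwq sxnw aho xcpzz yarv bgph jpg
Hunk 4: at line 6 remove [sxnw,aho] add [nyd] -> 12 lines: bjvl tscn kpqo dmqef juzas kwysn rwq nyd xcpzz yarv bgph jpg
Hunk 5: at line 1 remove [kpqo,dmqef] add [pqs,mzx] -> 12 lines: bjvl tscn pqs mzx juzas kwysn rwq nyd xcpzz yarv bgph jpg
Final line count: 12

Answer: 12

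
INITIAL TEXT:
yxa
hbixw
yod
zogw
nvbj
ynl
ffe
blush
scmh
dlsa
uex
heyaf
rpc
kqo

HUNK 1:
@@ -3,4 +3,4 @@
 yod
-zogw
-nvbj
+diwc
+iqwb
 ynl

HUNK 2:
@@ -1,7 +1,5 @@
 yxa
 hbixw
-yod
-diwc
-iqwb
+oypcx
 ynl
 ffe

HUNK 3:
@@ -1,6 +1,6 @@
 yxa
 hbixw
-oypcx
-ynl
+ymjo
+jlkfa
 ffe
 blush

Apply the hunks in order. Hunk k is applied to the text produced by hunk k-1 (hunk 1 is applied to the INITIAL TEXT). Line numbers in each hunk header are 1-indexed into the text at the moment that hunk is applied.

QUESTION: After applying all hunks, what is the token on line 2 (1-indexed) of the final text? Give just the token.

Hunk 1: at line 3 remove [zogw,nvbj] add [diwc,iqwb] -> 14 lines: yxa hbixw yod diwc iqwb ynl ffe blush scmh dlsa uex heyaf rpc kqo
Hunk 2: at line 1 remove [yod,diwc,iqwb] add [oypcx] -> 12 lines: yxa hbixw oypcx ynl ffe blush scmh dlsa uex heyaf rpc kqo
Hunk 3: at line 1 remove [oypcx,ynl] add [ymjo,jlkfa] -> 12 lines: yxa hbixw ymjo jlkfa ffe blush scmh dlsa uex heyaf rpc kqo
Final line 2: hbixw

Answer: hbixw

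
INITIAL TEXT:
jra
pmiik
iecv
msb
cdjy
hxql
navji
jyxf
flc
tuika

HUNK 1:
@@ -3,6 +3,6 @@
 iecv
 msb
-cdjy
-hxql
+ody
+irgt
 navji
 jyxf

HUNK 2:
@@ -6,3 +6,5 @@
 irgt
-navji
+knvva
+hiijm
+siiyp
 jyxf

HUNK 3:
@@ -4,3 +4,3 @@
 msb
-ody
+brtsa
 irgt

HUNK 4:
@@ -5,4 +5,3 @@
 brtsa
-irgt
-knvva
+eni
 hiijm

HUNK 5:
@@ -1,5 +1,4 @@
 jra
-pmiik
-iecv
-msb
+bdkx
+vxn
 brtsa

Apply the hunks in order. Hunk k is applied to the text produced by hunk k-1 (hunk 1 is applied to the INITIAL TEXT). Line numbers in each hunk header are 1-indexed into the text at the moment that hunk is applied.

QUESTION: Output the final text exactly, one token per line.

Answer: jra
bdkx
vxn
brtsa
eni
hiijm
siiyp
jyxf
flc
tuika

Derivation:
Hunk 1: at line 3 remove [cdjy,hxql] add [ody,irgt] -> 10 lines: jra pmiik iecv msb ody irgt navji jyxf flc tuika
Hunk 2: at line 6 remove [navji] add [knvva,hiijm,siiyp] -> 12 lines: jra pmiik iecv msb ody irgt knvva hiijm siiyp jyxf flc tuika
Hunk 3: at line 4 remove [ody] add [brtsa] -> 12 lines: jra pmiik iecv msb brtsa irgt knvva hiijm siiyp jyxf flc tuika
Hunk 4: at line 5 remove [irgt,knvva] add [eni] -> 11 lines: jra pmiik iecv msb brtsa eni hiijm siiyp jyxf flc tuika
Hunk 5: at line 1 remove [pmiik,iecv,msb] add [bdkx,vxn] -> 10 lines: jra bdkx vxn brtsa eni hiijm siiyp jyxf flc tuika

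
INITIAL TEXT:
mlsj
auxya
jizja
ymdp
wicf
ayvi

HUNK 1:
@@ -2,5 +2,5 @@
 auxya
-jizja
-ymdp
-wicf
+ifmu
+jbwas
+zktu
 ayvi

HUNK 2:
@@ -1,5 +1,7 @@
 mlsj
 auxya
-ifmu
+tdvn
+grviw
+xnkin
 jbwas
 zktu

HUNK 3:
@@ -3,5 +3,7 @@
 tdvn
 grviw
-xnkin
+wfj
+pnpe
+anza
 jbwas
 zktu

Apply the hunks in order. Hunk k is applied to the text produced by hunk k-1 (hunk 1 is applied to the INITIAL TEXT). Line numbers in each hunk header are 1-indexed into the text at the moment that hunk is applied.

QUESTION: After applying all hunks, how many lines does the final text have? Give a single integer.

Hunk 1: at line 2 remove [jizja,ymdp,wicf] add [ifmu,jbwas,zktu] -> 6 lines: mlsj auxya ifmu jbwas zktu ayvi
Hunk 2: at line 1 remove [ifmu] add [tdvn,grviw,xnkin] -> 8 lines: mlsj auxya tdvn grviw xnkin jbwas zktu ayvi
Hunk 3: at line 3 remove [xnkin] add [wfj,pnpe,anza] -> 10 lines: mlsj auxya tdvn grviw wfj pnpe anza jbwas zktu ayvi
Final line count: 10

Answer: 10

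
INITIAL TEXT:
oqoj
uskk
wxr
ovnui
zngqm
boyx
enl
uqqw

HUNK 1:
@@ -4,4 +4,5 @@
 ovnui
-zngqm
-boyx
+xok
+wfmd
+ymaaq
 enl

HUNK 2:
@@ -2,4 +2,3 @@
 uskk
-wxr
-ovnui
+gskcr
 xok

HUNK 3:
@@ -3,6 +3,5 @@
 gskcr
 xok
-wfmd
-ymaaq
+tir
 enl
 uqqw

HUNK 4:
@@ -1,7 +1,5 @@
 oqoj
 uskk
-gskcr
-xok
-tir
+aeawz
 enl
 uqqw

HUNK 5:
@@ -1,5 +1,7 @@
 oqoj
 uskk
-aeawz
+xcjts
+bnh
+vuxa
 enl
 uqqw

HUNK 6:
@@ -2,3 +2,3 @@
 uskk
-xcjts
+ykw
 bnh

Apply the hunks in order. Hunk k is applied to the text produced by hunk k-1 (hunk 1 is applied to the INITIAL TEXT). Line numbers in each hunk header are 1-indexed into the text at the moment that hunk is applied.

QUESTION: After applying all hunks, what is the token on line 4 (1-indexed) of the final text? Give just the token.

Answer: bnh

Derivation:
Hunk 1: at line 4 remove [zngqm,boyx] add [xok,wfmd,ymaaq] -> 9 lines: oqoj uskk wxr ovnui xok wfmd ymaaq enl uqqw
Hunk 2: at line 2 remove [wxr,ovnui] add [gskcr] -> 8 lines: oqoj uskk gskcr xok wfmd ymaaq enl uqqw
Hunk 3: at line 3 remove [wfmd,ymaaq] add [tir] -> 7 lines: oqoj uskk gskcr xok tir enl uqqw
Hunk 4: at line 1 remove [gskcr,xok,tir] add [aeawz] -> 5 lines: oqoj uskk aeawz enl uqqw
Hunk 5: at line 1 remove [aeawz] add [xcjts,bnh,vuxa] -> 7 lines: oqoj uskk xcjts bnh vuxa enl uqqw
Hunk 6: at line 2 remove [xcjts] add [ykw] -> 7 lines: oqoj uskk ykw bnh vuxa enl uqqw
Final line 4: bnh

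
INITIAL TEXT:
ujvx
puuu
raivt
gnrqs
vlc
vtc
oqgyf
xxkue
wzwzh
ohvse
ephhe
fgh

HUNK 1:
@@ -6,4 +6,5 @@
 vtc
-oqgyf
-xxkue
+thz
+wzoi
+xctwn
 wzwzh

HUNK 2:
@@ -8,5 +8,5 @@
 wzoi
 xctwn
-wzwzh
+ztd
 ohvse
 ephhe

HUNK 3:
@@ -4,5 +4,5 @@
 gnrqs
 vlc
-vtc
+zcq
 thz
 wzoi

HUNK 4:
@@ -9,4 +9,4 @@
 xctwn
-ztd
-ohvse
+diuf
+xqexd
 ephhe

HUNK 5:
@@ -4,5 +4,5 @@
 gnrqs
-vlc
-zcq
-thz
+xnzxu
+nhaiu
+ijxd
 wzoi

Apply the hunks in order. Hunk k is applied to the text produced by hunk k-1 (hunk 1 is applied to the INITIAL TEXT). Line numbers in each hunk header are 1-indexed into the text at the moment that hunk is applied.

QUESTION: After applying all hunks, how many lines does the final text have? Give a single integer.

Hunk 1: at line 6 remove [oqgyf,xxkue] add [thz,wzoi,xctwn] -> 13 lines: ujvx puuu raivt gnrqs vlc vtc thz wzoi xctwn wzwzh ohvse ephhe fgh
Hunk 2: at line 8 remove [wzwzh] add [ztd] -> 13 lines: ujvx puuu raivt gnrqs vlc vtc thz wzoi xctwn ztd ohvse ephhe fgh
Hunk 3: at line 4 remove [vtc] add [zcq] -> 13 lines: ujvx puuu raivt gnrqs vlc zcq thz wzoi xctwn ztd ohvse ephhe fgh
Hunk 4: at line 9 remove [ztd,ohvse] add [diuf,xqexd] -> 13 lines: ujvx puuu raivt gnrqs vlc zcq thz wzoi xctwn diuf xqexd ephhe fgh
Hunk 5: at line 4 remove [vlc,zcq,thz] add [xnzxu,nhaiu,ijxd] -> 13 lines: ujvx puuu raivt gnrqs xnzxu nhaiu ijxd wzoi xctwn diuf xqexd ephhe fgh
Final line count: 13

Answer: 13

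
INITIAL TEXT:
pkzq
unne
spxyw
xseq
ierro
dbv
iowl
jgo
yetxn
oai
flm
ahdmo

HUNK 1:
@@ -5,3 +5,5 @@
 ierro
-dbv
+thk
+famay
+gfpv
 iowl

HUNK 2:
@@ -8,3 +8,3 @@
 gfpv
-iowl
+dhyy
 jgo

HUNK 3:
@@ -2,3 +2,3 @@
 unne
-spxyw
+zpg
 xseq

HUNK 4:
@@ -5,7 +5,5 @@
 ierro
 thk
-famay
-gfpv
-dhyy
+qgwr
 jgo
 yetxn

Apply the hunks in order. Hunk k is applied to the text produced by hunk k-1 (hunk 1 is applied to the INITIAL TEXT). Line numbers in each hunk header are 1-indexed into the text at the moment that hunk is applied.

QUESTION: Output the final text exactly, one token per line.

Answer: pkzq
unne
zpg
xseq
ierro
thk
qgwr
jgo
yetxn
oai
flm
ahdmo

Derivation:
Hunk 1: at line 5 remove [dbv] add [thk,famay,gfpv] -> 14 lines: pkzq unne spxyw xseq ierro thk famay gfpv iowl jgo yetxn oai flm ahdmo
Hunk 2: at line 8 remove [iowl] add [dhyy] -> 14 lines: pkzq unne spxyw xseq ierro thk famay gfpv dhyy jgo yetxn oai flm ahdmo
Hunk 3: at line 2 remove [spxyw] add [zpg] -> 14 lines: pkzq unne zpg xseq ierro thk famay gfpv dhyy jgo yetxn oai flm ahdmo
Hunk 4: at line 5 remove [famay,gfpv,dhyy] add [qgwr] -> 12 lines: pkzq unne zpg xseq ierro thk qgwr jgo yetxn oai flm ahdmo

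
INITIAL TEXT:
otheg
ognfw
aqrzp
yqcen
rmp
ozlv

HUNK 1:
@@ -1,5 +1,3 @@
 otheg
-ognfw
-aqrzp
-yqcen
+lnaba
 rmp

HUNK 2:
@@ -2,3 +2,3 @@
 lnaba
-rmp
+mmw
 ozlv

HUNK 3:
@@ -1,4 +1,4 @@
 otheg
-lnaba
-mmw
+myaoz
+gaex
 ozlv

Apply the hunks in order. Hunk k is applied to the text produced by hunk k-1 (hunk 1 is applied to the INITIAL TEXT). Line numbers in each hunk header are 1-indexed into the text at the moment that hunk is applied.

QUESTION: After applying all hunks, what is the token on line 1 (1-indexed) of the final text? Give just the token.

Hunk 1: at line 1 remove [ognfw,aqrzp,yqcen] add [lnaba] -> 4 lines: otheg lnaba rmp ozlv
Hunk 2: at line 2 remove [rmp] add [mmw] -> 4 lines: otheg lnaba mmw ozlv
Hunk 3: at line 1 remove [lnaba,mmw] add [myaoz,gaex] -> 4 lines: otheg myaoz gaex ozlv
Final line 1: otheg

Answer: otheg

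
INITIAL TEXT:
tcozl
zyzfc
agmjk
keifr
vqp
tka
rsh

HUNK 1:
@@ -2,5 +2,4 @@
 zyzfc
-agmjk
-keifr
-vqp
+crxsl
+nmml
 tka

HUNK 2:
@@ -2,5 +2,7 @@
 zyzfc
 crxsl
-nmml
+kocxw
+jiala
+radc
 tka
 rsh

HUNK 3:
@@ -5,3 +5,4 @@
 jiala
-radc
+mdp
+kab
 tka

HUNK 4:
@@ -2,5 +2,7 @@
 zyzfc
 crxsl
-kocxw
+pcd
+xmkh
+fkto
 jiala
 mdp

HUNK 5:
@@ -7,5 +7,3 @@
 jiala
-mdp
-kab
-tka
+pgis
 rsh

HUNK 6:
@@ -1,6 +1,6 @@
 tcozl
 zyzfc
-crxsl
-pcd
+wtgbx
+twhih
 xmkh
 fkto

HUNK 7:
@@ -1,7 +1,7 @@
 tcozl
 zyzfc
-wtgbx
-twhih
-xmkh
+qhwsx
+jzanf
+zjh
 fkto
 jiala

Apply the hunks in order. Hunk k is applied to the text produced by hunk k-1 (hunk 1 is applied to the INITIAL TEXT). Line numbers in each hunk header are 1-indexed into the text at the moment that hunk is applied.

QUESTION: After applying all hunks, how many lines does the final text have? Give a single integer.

Hunk 1: at line 2 remove [agmjk,keifr,vqp] add [crxsl,nmml] -> 6 lines: tcozl zyzfc crxsl nmml tka rsh
Hunk 2: at line 2 remove [nmml] add [kocxw,jiala,radc] -> 8 lines: tcozl zyzfc crxsl kocxw jiala radc tka rsh
Hunk 3: at line 5 remove [radc] add [mdp,kab] -> 9 lines: tcozl zyzfc crxsl kocxw jiala mdp kab tka rsh
Hunk 4: at line 2 remove [kocxw] add [pcd,xmkh,fkto] -> 11 lines: tcozl zyzfc crxsl pcd xmkh fkto jiala mdp kab tka rsh
Hunk 5: at line 7 remove [mdp,kab,tka] add [pgis] -> 9 lines: tcozl zyzfc crxsl pcd xmkh fkto jiala pgis rsh
Hunk 6: at line 1 remove [crxsl,pcd] add [wtgbx,twhih] -> 9 lines: tcozl zyzfc wtgbx twhih xmkh fkto jiala pgis rsh
Hunk 7: at line 1 remove [wtgbx,twhih,xmkh] add [qhwsx,jzanf,zjh] -> 9 lines: tcozl zyzfc qhwsx jzanf zjh fkto jiala pgis rsh
Final line count: 9

Answer: 9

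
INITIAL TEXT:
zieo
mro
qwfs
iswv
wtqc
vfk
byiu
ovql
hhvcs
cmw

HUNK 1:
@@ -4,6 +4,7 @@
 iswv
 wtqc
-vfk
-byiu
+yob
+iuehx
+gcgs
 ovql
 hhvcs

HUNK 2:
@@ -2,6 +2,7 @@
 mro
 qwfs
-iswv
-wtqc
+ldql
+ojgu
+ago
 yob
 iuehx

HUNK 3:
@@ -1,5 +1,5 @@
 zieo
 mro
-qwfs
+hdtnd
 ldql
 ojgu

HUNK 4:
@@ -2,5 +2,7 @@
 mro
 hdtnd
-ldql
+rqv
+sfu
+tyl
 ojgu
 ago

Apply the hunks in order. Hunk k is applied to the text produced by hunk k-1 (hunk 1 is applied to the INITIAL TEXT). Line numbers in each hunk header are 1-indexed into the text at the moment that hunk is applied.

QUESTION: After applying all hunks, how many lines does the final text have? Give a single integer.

Answer: 14

Derivation:
Hunk 1: at line 4 remove [vfk,byiu] add [yob,iuehx,gcgs] -> 11 lines: zieo mro qwfs iswv wtqc yob iuehx gcgs ovql hhvcs cmw
Hunk 2: at line 2 remove [iswv,wtqc] add [ldql,ojgu,ago] -> 12 lines: zieo mro qwfs ldql ojgu ago yob iuehx gcgs ovql hhvcs cmw
Hunk 3: at line 1 remove [qwfs] add [hdtnd] -> 12 lines: zieo mro hdtnd ldql ojgu ago yob iuehx gcgs ovql hhvcs cmw
Hunk 4: at line 2 remove [ldql] add [rqv,sfu,tyl] -> 14 lines: zieo mro hdtnd rqv sfu tyl ojgu ago yob iuehx gcgs ovql hhvcs cmw
Final line count: 14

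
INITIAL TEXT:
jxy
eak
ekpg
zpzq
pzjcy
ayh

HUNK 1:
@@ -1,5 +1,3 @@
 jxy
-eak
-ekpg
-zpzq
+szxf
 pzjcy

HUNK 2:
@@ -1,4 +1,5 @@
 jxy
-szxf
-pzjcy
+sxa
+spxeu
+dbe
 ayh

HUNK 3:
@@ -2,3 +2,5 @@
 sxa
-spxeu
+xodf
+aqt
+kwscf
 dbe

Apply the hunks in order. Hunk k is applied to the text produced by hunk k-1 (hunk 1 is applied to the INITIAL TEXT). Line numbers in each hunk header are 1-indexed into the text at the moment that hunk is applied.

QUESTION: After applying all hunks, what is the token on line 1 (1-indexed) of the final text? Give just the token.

Hunk 1: at line 1 remove [eak,ekpg,zpzq] add [szxf] -> 4 lines: jxy szxf pzjcy ayh
Hunk 2: at line 1 remove [szxf,pzjcy] add [sxa,spxeu,dbe] -> 5 lines: jxy sxa spxeu dbe ayh
Hunk 3: at line 2 remove [spxeu] add [xodf,aqt,kwscf] -> 7 lines: jxy sxa xodf aqt kwscf dbe ayh
Final line 1: jxy

Answer: jxy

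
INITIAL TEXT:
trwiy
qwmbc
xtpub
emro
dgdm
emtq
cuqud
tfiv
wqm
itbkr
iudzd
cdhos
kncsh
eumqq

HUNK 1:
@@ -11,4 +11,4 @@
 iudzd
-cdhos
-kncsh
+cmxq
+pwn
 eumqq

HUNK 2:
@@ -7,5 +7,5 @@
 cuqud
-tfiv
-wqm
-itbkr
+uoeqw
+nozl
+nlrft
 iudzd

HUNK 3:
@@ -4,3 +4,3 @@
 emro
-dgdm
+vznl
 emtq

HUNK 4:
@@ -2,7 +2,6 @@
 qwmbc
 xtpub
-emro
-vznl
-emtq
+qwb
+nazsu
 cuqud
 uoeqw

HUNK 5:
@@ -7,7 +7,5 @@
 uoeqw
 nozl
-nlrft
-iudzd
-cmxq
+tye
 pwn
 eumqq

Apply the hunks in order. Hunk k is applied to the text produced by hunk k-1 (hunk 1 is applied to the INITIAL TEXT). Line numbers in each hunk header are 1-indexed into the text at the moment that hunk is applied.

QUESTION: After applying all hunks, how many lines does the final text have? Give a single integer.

Hunk 1: at line 11 remove [cdhos,kncsh] add [cmxq,pwn] -> 14 lines: trwiy qwmbc xtpub emro dgdm emtq cuqud tfiv wqm itbkr iudzd cmxq pwn eumqq
Hunk 2: at line 7 remove [tfiv,wqm,itbkr] add [uoeqw,nozl,nlrft] -> 14 lines: trwiy qwmbc xtpub emro dgdm emtq cuqud uoeqw nozl nlrft iudzd cmxq pwn eumqq
Hunk 3: at line 4 remove [dgdm] add [vznl] -> 14 lines: trwiy qwmbc xtpub emro vznl emtq cuqud uoeqw nozl nlrft iudzd cmxq pwn eumqq
Hunk 4: at line 2 remove [emro,vznl,emtq] add [qwb,nazsu] -> 13 lines: trwiy qwmbc xtpub qwb nazsu cuqud uoeqw nozl nlrft iudzd cmxq pwn eumqq
Hunk 5: at line 7 remove [nlrft,iudzd,cmxq] add [tye] -> 11 lines: trwiy qwmbc xtpub qwb nazsu cuqud uoeqw nozl tye pwn eumqq
Final line count: 11

Answer: 11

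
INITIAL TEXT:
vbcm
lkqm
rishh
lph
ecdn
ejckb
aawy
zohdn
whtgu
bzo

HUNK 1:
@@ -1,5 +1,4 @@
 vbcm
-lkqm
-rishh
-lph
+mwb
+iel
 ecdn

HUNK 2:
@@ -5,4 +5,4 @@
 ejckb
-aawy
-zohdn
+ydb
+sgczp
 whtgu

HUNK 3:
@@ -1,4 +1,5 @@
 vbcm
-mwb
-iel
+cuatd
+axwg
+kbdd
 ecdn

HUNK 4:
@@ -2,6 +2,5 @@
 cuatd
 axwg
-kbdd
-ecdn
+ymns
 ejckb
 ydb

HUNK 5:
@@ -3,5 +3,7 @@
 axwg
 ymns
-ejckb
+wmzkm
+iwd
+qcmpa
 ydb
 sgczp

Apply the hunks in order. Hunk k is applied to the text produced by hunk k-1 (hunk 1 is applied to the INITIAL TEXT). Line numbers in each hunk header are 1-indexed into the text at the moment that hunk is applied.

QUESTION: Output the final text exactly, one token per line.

Answer: vbcm
cuatd
axwg
ymns
wmzkm
iwd
qcmpa
ydb
sgczp
whtgu
bzo

Derivation:
Hunk 1: at line 1 remove [lkqm,rishh,lph] add [mwb,iel] -> 9 lines: vbcm mwb iel ecdn ejckb aawy zohdn whtgu bzo
Hunk 2: at line 5 remove [aawy,zohdn] add [ydb,sgczp] -> 9 lines: vbcm mwb iel ecdn ejckb ydb sgczp whtgu bzo
Hunk 3: at line 1 remove [mwb,iel] add [cuatd,axwg,kbdd] -> 10 lines: vbcm cuatd axwg kbdd ecdn ejckb ydb sgczp whtgu bzo
Hunk 4: at line 2 remove [kbdd,ecdn] add [ymns] -> 9 lines: vbcm cuatd axwg ymns ejckb ydb sgczp whtgu bzo
Hunk 5: at line 3 remove [ejckb] add [wmzkm,iwd,qcmpa] -> 11 lines: vbcm cuatd axwg ymns wmzkm iwd qcmpa ydb sgczp whtgu bzo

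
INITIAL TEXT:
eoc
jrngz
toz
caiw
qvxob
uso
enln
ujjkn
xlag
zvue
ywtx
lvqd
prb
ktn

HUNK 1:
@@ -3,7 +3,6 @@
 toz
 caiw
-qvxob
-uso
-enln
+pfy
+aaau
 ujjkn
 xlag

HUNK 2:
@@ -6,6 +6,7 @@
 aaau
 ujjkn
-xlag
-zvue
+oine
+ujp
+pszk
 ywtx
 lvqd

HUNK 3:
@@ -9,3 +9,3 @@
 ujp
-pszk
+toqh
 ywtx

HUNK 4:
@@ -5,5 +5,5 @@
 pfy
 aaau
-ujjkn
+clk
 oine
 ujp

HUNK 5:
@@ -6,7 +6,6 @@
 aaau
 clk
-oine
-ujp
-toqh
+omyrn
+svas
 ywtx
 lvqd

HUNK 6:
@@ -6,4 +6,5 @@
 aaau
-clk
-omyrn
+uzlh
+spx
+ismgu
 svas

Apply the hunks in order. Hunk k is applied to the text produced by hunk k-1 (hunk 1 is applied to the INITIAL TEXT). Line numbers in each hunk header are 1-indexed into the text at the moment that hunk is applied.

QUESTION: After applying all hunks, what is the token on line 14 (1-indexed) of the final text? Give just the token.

Hunk 1: at line 3 remove [qvxob,uso,enln] add [pfy,aaau] -> 13 lines: eoc jrngz toz caiw pfy aaau ujjkn xlag zvue ywtx lvqd prb ktn
Hunk 2: at line 6 remove [xlag,zvue] add [oine,ujp,pszk] -> 14 lines: eoc jrngz toz caiw pfy aaau ujjkn oine ujp pszk ywtx lvqd prb ktn
Hunk 3: at line 9 remove [pszk] add [toqh] -> 14 lines: eoc jrngz toz caiw pfy aaau ujjkn oine ujp toqh ywtx lvqd prb ktn
Hunk 4: at line 5 remove [ujjkn] add [clk] -> 14 lines: eoc jrngz toz caiw pfy aaau clk oine ujp toqh ywtx lvqd prb ktn
Hunk 5: at line 6 remove [oine,ujp,toqh] add [omyrn,svas] -> 13 lines: eoc jrngz toz caiw pfy aaau clk omyrn svas ywtx lvqd prb ktn
Hunk 6: at line 6 remove [clk,omyrn] add [uzlh,spx,ismgu] -> 14 lines: eoc jrngz toz caiw pfy aaau uzlh spx ismgu svas ywtx lvqd prb ktn
Final line 14: ktn

Answer: ktn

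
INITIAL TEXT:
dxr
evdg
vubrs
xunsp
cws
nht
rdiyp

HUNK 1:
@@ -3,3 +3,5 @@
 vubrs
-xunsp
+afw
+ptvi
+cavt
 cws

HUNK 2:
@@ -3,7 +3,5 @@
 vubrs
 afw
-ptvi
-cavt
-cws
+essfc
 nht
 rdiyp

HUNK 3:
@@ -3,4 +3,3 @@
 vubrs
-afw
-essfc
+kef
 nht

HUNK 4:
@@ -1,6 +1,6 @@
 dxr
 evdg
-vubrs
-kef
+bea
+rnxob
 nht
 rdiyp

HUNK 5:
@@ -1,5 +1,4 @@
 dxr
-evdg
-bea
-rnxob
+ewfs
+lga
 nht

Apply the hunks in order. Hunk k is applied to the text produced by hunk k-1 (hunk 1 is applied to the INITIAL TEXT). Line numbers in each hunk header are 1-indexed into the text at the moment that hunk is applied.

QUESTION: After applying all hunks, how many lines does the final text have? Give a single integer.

Answer: 5

Derivation:
Hunk 1: at line 3 remove [xunsp] add [afw,ptvi,cavt] -> 9 lines: dxr evdg vubrs afw ptvi cavt cws nht rdiyp
Hunk 2: at line 3 remove [ptvi,cavt,cws] add [essfc] -> 7 lines: dxr evdg vubrs afw essfc nht rdiyp
Hunk 3: at line 3 remove [afw,essfc] add [kef] -> 6 lines: dxr evdg vubrs kef nht rdiyp
Hunk 4: at line 1 remove [vubrs,kef] add [bea,rnxob] -> 6 lines: dxr evdg bea rnxob nht rdiyp
Hunk 5: at line 1 remove [evdg,bea,rnxob] add [ewfs,lga] -> 5 lines: dxr ewfs lga nht rdiyp
Final line count: 5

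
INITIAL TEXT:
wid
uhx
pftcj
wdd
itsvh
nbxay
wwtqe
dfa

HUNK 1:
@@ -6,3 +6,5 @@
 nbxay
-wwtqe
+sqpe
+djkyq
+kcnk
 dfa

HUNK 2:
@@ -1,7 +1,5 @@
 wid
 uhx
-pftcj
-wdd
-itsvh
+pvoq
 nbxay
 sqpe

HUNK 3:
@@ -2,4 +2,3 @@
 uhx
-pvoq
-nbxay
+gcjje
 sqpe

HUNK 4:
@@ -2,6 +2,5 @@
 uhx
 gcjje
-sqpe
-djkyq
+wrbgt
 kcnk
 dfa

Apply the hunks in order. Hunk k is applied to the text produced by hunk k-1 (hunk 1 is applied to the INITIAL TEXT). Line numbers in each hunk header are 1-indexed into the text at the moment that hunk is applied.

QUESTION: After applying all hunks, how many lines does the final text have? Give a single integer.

Answer: 6

Derivation:
Hunk 1: at line 6 remove [wwtqe] add [sqpe,djkyq,kcnk] -> 10 lines: wid uhx pftcj wdd itsvh nbxay sqpe djkyq kcnk dfa
Hunk 2: at line 1 remove [pftcj,wdd,itsvh] add [pvoq] -> 8 lines: wid uhx pvoq nbxay sqpe djkyq kcnk dfa
Hunk 3: at line 2 remove [pvoq,nbxay] add [gcjje] -> 7 lines: wid uhx gcjje sqpe djkyq kcnk dfa
Hunk 4: at line 2 remove [sqpe,djkyq] add [wrbgt] -> 6 lines: wid uhx gcjje wrbgt kcnk dfa
Final line count: 6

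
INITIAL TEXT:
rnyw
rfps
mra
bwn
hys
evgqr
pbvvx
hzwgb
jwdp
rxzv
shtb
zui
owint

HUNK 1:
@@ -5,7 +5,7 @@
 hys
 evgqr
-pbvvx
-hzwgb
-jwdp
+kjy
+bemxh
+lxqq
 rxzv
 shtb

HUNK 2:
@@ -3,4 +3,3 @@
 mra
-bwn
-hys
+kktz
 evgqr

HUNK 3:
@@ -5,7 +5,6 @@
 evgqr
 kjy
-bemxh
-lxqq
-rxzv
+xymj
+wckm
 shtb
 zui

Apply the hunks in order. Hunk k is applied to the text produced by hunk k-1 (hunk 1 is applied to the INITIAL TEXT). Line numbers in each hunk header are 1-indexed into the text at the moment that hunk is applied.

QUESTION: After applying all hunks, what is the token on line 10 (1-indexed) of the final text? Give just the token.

Answer: zui

Derivation:
Hunk 1: at line 5 remove [pbvvx,hzwgb,jwdp] add [kjy,bemxh,lxqq] -> 13 lines: rnyw rfps mra bwn hys evgqr kjy bemxh lxqq rxzv shtb zui owint
Hunk 2: at line 3 remove [bwn,hys] add [kktz] -> 12 lines: rnyw rfps mra kktz evgqr kjy bemxh lxqq rxzv shtb zui owint
Hunk 3: at line 5 remove [bemxh,lxqq,rxzv] add [xymj,wckm] -> 11 lines: rnyw rfps mra kktz evgqr kjy xymj wckm shtb zui owint
Final line 10: zui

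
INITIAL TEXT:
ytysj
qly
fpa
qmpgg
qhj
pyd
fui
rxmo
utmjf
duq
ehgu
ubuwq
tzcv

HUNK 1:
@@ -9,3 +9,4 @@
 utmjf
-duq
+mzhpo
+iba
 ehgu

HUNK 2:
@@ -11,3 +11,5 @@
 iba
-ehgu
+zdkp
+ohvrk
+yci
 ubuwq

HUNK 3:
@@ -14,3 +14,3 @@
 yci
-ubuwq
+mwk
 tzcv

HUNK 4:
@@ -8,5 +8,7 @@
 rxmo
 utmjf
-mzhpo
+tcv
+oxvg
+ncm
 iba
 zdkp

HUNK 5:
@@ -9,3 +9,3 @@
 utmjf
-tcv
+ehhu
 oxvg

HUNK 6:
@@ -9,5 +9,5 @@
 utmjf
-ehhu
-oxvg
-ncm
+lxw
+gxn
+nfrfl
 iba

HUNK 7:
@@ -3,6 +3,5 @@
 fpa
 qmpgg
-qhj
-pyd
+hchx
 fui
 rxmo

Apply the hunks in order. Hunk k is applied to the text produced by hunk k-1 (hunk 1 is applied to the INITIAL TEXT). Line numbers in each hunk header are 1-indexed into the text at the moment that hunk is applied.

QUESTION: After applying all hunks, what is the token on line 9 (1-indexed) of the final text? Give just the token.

Answer: lxw

Derivation:
Hunk 1: at line 9 remove [duq] add [mzhpo,iba] -> 14 lines: ytysj qly fpa qmpgg qhj pyd fui rxmo utmjf mzhpo iba ehgu ubuwq tzcv
Hunk 2: at line 11 remove [ehgu] add [zdkp,ohvrk,yci] -> 16 lines: ytysj qly fpa qmpgg qhj pyd fui rxmo utmjf mzhpo iba zdkp ohvrk yci ubuwq tzcv
Hunk 3: at line 14 remove [ubuwq] add [mwk] -> 16 lines: ytysj qly fpa qmpgg qhj pyd fui rxmo utmjf mzhpo iba zdkp ohvrk yci mwk tzcv
Hunk 4: at line 8 remove [mzhpo] add [tcv,oxvg,ncm] -> 18 lines: ytysj qly fpa qmpgg qhj pyd fui rxmo utmjf tcv oxvg ncm iba zdkp ohvrk yci mwk tzcv
Hunk 5: at line 9 remove [tcv] add [ehhu] -> 18 lines: ytysj qly fpa qmpgg qhj pyd fui rxmo utmjf ehhu oxvg ncm iba zdkp ohvrk yci mwk tzcv
Hunk 6: at line 9 remove [ehhu,oxvg,ncm] add [lxw,gxn,nfrfl] -> 18 lines: ytysj qly fpa qmpgg qhj pyd fui rxmo utmjf lxw gxn nfrfl iba zdkp ohvrk yci mwk tzcv
Hunk 7: at line 3 remove [qhj,pyd] add [hchx] -> 17 lines: ytysj qly fpa qmpgg hchx fui rxmo utmjf lxw gxn nfrfl iba zdkp ohvrk yci mwk tzcv
Final line 9: lxw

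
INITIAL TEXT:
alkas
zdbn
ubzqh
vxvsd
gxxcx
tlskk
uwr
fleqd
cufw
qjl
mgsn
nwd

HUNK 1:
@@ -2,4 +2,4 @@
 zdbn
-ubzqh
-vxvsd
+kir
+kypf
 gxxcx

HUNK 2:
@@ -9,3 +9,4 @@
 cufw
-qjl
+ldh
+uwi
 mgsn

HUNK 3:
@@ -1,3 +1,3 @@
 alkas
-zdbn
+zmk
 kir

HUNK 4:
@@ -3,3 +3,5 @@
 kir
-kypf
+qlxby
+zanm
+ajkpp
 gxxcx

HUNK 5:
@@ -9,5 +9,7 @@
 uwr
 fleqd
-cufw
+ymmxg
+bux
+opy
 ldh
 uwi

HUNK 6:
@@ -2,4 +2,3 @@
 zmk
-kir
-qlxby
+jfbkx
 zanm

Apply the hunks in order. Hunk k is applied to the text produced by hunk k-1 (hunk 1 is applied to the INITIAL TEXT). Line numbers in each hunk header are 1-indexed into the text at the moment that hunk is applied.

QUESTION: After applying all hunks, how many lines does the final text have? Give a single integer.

Answer: 16

Derivation:
Hunk 1: at line 2 remove [ubzqh,vxvsd] add [kir,kypf] -> 12 lines: alkas zdbn kir kypf gxxcx tlskk uwr fleqd cufw qjl mgsn nwd
Hunk 2: at line 9 remove [qjl] add [ldh,uwi] -> 13 lines: alkas zdbn kir kypf gxxcx tlskk uwr fleqd cufw ldh uwi mgsn nwd
Hunk 3: at line 1 remove [zdbn] add [zmk] -> 13 lines: alkas zmk kir kypf gxxcx tlskk uwr fleqd cufw ldh uwi mgsn nwd
Hunk 4: at line 3 remove [kypf] add [qlxby,zanm,ajkpp] -> 15 lines: alkas zmk kir qlxby zanm ajkpp gxxcx tlskk uwr fleqd cufw ldh uwi mgsn nwd
Hunk 5: at line 9 remove [cufw] add [ymmxg,bux,opy] -> 17 lines: alkas zmk kir qlxby zanm ajkpp gxxcx tlskk uwr fleqd ymmxg bux opy ldh uwi mgsn nwd
Hunk 6: at line 2 remove [kir,qlxby] add [jfbkx] -> 16 lines: alkas zmk jfbkx zanm ajkpp gxxcx tlskk uwr fleqd ymmxg bux opy ldh uwi mgsn nwd
Final line count: 16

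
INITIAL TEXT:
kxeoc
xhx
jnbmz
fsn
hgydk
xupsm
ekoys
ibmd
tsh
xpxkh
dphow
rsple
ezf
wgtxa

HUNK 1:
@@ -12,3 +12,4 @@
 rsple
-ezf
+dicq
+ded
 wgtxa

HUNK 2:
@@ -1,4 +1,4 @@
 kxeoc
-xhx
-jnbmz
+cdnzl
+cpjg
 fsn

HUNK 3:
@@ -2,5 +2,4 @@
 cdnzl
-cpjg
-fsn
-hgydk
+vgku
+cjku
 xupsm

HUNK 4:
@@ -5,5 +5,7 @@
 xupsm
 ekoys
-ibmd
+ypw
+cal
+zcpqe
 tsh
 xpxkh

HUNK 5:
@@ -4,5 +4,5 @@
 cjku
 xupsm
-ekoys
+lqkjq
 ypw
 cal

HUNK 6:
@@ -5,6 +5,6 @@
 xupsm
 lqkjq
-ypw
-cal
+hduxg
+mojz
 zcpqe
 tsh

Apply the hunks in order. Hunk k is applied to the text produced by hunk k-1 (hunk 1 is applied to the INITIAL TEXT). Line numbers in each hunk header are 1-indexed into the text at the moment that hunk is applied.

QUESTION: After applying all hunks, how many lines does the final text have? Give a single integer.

Hunk 1: at line 12 remove [ezf] add [dicq,ded] -> 15 lines: kxeoc xhx jnbmz fsn hgydk xupsm ekoys ibmd tsh xpxkh dphow rsple dicq ded wgtxa
Hunk 2: at line 1 remove [xhx,jnbmz] add [cdnzl,cpjg] -> 15 lines: kxeoc cdnzl cpjg fsn hgydk xupsm ekoys ibmd tsh xpxkh dphow rsple dicq ded wgtxa
Hunk 3: at line 2 remove [cpjg,fsn,hgydk] add [vgku,cjku] -> 14 lines: kxeoc cdnzl vgku cjku xupsm ekoys ibmd tsh xpxkh dphow rsple dicq ded wgtxa
Hunk 4: at line 5 remove [ibmd] add [ypw,cal,zcpqe] -> 16 lines: kxeoc cdnzl vgku cjku xupsm ekoys ypw cal zcpqe tsh xpxkh dphow rsple dicq ded wgtxa
Hunk 5: at line 4 remove [ekoys] add [lqkjq] -> 16 lines: kxeoc cdnzl vgku cjku xupsm lqkjq ypw cal zcpqe tsh xpxkh dphow rsple dicq ded wgtxa
Hunk 6: at line 5 remove [ypw,cal] add [hduxg,mojz] -> 16 lines: kxeoc cdnzl vgku cjku xupsm lqkjq hduxg mojz zcpqe tsh xpxkh dphow rsple dicq ded wgtxa
Final line count: 16

Answer: 16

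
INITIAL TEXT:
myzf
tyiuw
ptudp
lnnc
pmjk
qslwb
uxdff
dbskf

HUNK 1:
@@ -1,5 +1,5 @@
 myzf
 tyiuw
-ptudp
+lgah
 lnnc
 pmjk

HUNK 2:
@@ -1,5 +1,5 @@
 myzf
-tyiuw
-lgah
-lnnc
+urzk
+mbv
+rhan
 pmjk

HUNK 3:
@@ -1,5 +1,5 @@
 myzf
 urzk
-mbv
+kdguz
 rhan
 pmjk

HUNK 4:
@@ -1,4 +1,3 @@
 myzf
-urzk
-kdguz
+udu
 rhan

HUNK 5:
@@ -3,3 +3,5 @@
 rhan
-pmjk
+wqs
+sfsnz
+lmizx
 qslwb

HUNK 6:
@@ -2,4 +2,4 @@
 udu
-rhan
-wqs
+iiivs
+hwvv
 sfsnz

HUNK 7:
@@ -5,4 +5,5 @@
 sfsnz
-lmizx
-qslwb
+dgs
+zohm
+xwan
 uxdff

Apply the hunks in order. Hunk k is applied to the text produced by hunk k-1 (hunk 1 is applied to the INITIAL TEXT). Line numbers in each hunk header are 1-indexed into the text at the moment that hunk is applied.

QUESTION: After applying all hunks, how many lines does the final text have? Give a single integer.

Answer: 10

Derivation:
Hunk 1: at line 1 remove [ptudp] add [lgah] -> 8 lines: myzf tyiuw lgah lnnc pmjk qslwb uxdff dbskf
Hunk 2: at line 1 remove [tyiuw,lgah,lnnc] add [urzk,mbv,rhan] -> 8 lines: myzf urzk mbv rhan pmjk qslwb uxdff dbskf
Hunk 3: at line 1 remove [mbv] add [kdguz] -> 8 lines: myzf urzk kdguz rhan pmjk qslwb uxdff dbskf
Hunk 4: at line 1 remove [urzk,kdguz] add [udu] -> 7 lines: myzf udu rhan pmjk qslwb uxdff dbskf
Hunk 5: at line 3 remove [pmjk] add [wqs,sfsnz,lmizx] -> 9 lines: myzf udu rhan wqs sfsnz lmizx qslwb uxdff dbskf
Hunk 6: at line 2 remove [rhan,wqs] add [iiivs,hwvv] -> 9 lines: myzf udu iiivs hwvv sfsnz lmizx qslwb uxdff dbskf
Hunk 7: at line 5 remove [lmizx,qslwb] add [dgs,zohm,xwan] -> 10 lines: myzf udu iiivs hwvv sfsnz dgs zohm xwan uxdff dbskf
Final line count: 10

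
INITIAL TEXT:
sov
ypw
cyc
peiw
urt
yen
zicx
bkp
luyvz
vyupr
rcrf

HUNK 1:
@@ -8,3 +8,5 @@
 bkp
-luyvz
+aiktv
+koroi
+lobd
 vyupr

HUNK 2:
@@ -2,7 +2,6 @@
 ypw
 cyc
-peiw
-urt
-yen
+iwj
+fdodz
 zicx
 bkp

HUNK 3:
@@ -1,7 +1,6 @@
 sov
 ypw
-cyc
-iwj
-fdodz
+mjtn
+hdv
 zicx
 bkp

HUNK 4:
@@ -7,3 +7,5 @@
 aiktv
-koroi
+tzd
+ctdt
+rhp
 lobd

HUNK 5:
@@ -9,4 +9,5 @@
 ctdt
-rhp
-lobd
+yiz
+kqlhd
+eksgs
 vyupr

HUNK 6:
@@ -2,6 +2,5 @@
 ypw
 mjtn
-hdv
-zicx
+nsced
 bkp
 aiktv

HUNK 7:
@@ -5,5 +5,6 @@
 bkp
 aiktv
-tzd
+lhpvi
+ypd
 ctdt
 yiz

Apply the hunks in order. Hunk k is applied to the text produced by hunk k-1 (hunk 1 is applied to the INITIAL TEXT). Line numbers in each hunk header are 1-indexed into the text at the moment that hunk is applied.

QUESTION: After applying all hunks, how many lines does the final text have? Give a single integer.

Answer: 14

Derivation:
Hunk 1: at line 8 remove [luyvz] add [aiktv,koroi,lobd] -> 13 lines: sov ypw cyc peiw urt yen zicx bkp aiktv koroi lobd vyupr rcrf
Hunk 2: at line 2 remove [peiw,urt,yen] add [iwj,fdodz] -> 12 lines: sov ypw cyc iwj fdodz zicx bkp aiktv koroi lobd vyupr rcrf
Hunk 3: at line 1 remove [cyc,iwj,fdodz] add [mjtn,hdv] -> 11 lines: sov ypw mjtn hdv zicx bkp aiktv koroi lobd vyupr rcrf
Hunk 4: at line 7 remove [koroi] add [tzd,ctdt,rhp] -> 13 lines: sov ypw mjtn hdv zicx bkp aiktv tzd ctdt rhp lobd vyupr rcrf
Hunk 5: at line 9 remove [rhp,lobd] add [yiz,kqlhd,eksgs] -> 14 lines: sov ypw mjtn hdv zicx bkp aiktv tzd ctdt yiz kqlhd eksgs vyupr rcrf
Hunk 6: at line 2 remove [hdv,zicx] add [nsced] -> 13 lines: sov ypw mjtn nsced bkp aiktv tzd ctdt yiz kqlhd eksgs vyupr rcrf
Hunk 7: at line 5 remove [tzd] add [lhpvi,ypd] -> 14 lines: sov ypw mjtn nsced bkp aiktv lhpvi ypd ctdt yiz kqlhd eksgs vyupr rcrf
Final line count: 14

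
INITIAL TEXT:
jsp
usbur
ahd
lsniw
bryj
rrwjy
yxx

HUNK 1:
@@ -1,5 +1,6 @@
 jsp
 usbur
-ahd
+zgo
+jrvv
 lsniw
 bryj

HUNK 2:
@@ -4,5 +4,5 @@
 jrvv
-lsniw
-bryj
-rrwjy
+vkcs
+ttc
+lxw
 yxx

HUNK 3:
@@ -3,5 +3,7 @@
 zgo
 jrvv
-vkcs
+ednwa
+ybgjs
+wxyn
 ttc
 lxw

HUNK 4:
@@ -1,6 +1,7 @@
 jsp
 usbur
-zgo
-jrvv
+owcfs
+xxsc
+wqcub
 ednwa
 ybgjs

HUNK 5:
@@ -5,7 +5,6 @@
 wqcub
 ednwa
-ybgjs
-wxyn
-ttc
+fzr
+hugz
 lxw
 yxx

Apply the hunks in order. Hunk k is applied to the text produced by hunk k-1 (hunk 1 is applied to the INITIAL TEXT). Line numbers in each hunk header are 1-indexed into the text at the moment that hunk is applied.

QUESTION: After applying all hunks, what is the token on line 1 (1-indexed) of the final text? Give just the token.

Hunk 1: at line 1 remove [ahd] add [zgo,jrvv] -> 8 lines: jsp usbur zgo jrvv lsniw bryj rrwjy yxx
Hunk 2: at line 4 remove [lsniw,bryj,rrwjy] add [vkcs,ttc,lxw] -> 8 lines: jsp usbur zgo jrvv vkcs ttc lxw yxx
Hunk 3: at line 3 remove [vkcs] add [ednwa,ybgjs,wxyn] -> 10 lines: jsp usbur zgo jrvv ednwa ybgjs wxyn ttc lxw yxx
Hunk 4: at line 1 remove [zgo,jrvv] add [owcfs,xxsc,wqcub] -> 11 lines: jsp usbur owcfs xxsc wqcub ednwa ybgjs wxyn ttc lxw yxx
Hunk 5: at line 5 remove [ybgjs,wxyn,ttc] add [fzr,hugz] -> 10 lines: jsp usbur owcfs xxsc wqcub ednwa fzr hugz lxw yxx
Final line 1: jsp

Answer: jsp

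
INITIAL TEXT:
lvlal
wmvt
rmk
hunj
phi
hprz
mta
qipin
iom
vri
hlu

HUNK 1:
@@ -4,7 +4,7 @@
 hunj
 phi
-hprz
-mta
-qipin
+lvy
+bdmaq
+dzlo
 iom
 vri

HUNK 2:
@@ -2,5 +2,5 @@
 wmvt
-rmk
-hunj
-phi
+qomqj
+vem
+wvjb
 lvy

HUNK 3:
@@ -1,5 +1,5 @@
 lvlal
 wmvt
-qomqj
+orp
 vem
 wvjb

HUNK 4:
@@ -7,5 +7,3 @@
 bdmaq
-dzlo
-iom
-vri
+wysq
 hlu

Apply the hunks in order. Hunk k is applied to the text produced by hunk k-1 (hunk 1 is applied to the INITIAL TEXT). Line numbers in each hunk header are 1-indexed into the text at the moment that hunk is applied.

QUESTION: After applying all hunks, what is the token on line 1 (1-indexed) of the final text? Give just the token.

Hunk 1: at line 4 remove [hprz,mta,qipin] add [lvy,bdmaq,dzlo] -> 11 lines: lvlal wmvt rmk hunj phi lvy bdmaq dzlo iom vri hlu
Hunk 2: at line 2 remove [rmk,hunj,phi] add [qomqj,vem,wvjb] -> 11 lines: lvlal wmvt qomqj vem wvjb lvy bdmaq dzlo iom vri hlu
Hunk 3: at line 1 remove [qomqj] add [orp] -> 11 lines: lvlal wmvt orp vem wvjb lvy bdmaq dzlo iom vri hlu
Hunk 4: at line 7 remove [dzlo,iom,vri] add [wysq] -> 9 lines: lvlal wmvt orp vem wvjb lvy bdmaq wysq hlu
Final line 1: lvlal

Answer: lvlal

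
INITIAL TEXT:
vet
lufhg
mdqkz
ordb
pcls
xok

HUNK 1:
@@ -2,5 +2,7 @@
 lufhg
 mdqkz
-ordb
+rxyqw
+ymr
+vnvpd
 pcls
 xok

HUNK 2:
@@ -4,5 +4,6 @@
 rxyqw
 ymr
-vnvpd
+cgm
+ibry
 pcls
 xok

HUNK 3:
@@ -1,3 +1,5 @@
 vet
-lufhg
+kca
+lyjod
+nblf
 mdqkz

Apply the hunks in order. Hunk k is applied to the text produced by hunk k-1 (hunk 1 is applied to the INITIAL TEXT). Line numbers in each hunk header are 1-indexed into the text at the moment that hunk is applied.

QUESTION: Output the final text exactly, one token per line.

Hunk 1: at line 2 remove [ordb] add [rxyqw,ymr,vnvpd] -> 8 lines: vet lufhg mdqkz rxyqw ymr vnvpd pcls xok
Hunk 2: at line 4 remove [vnvpd] add [cgm,ibry] -> 9 lines: vet lufhg mdqkz rxyqw ymr cgm ibry pcls xok
Hunk 3: at line 1 remove [lufhg] add [kca,lyjod,nblf] -> 11 lines: vet kca lyjod nblf mdqkz rxyqw ymr cgm ibry pcls xok

Answer: vet
kca
lyjod
nblf
mdqkz
rxyqw
ymr
cgm
ibry
pcls
xok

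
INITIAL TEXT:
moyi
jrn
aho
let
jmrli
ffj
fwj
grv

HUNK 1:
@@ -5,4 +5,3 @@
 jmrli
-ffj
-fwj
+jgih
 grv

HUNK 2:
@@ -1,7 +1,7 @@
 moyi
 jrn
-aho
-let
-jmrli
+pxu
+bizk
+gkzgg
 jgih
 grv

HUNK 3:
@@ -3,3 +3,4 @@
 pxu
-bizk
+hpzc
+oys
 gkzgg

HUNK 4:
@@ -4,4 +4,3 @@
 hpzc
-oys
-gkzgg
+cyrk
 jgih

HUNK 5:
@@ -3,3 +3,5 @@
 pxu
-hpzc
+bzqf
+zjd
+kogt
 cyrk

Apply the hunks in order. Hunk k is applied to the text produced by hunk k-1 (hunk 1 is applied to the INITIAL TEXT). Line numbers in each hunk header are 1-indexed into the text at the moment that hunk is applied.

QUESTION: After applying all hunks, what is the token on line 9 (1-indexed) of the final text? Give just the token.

Hunk 1: at line 5 remove [ffj,fwj] add [jgih] -> 7 lines: moyi jrn aho let jmrli jgih grv
Hunk 2: at line 1 remove [aho,let,jmrli] add [pxu,bizk,gkzgg] -> 7 lines: moyi jrn pxu bizk gkzgg jgih grv
Hunk 3: at line 3 remove [bizk] add [hpzc,oys] -> 8 lines: moyi jrn pxu hpzc oys gkzgg jgih grv
Hunk 4: at line 4 remove [oys,gkzgg] add [cyrk] -> 7 lines: moyi jrn pxu hpzc cyrk jgih grv
Hunk 5: at line 3 remove [hpzc] add [bzqf,zjd,kogt] -> 9 lines: moyi jrn pxu bzqf zjd kogt cyrk jgih grv
Final line 9: grv

Answer: grv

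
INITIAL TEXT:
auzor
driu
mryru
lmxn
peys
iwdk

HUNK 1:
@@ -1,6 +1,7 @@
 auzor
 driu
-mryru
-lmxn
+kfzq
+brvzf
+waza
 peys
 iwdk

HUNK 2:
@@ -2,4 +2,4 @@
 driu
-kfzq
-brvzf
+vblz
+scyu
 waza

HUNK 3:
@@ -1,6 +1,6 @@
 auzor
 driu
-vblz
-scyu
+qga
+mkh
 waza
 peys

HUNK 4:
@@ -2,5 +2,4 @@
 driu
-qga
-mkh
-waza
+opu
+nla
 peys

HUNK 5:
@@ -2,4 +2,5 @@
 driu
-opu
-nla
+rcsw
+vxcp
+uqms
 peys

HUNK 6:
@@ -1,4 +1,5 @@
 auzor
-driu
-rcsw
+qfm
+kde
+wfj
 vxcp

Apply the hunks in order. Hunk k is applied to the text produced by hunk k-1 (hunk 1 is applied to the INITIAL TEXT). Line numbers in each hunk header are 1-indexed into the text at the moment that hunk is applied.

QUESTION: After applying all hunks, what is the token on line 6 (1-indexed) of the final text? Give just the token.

Answer: uqms

Derivation:
Hunk 1: at line 1 remove [mryru,lmxn] add [kfzq,brvzf,waza] -> 7 lines: auzor driu kfzq brvzf waza peys iwdk
Hunk 2: at line 2 remove [kfzq,brvzf] add [vblz,scyu] -> 7 lines: auzor driu vblz scyu waza peys iwdk
Hunk 3: at line 1 remove [vblz,scyu] add [qga,mkh] -> 7 lines: auzor driu qga mkh waza peys iwdk
Hunk 4: at line 2 remove [qga,mkh,waza] add [opu,nla] -> 6 lines: auzor driu opu nla peys iwdk
Hunk 5: at line 2 remove [opu,nla] add [rcsw,vxcp,uqms] -> 7 lines: auzor driu rcsw vxcp uqms peys iwdk
Hunk 6: at line 1 remove [driu,rcsw] add [qfm,kde,wfj] -> 8 lines: auzor qfm kde wfj vxcp uqms peys iwdk
Final line 6: uqms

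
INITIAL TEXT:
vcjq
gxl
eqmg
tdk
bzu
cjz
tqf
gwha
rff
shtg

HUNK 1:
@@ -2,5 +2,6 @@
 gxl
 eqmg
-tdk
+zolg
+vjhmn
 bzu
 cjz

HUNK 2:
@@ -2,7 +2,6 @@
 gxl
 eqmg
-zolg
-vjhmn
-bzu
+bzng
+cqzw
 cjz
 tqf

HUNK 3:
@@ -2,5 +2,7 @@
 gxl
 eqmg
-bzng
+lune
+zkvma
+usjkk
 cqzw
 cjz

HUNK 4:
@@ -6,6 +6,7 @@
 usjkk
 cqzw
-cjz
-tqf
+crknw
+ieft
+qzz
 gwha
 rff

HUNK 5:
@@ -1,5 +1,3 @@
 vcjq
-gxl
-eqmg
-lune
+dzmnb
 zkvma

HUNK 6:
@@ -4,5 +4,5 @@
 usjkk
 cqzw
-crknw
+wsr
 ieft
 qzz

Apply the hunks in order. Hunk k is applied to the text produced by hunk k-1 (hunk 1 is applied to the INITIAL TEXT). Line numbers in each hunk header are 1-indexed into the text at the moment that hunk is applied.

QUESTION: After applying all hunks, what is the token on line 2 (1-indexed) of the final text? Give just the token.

Hunk 1: at line 2 remove [tdk] add [zolg,vjhmn] -> 11 lines: vcjq gxl eqmg zolg vjhmn bzu cjz tqf gwha rff shtg
Hunk 2: at line 2 remove [zolg,vjhmn,bzu] add [bzng,cqzw] -> 10 lines: vcjq gxl eqmg bzng cqzw cjz tqf gwha rff shtg
Hunk 3: at line 2 remove [bzng] add [lune,zkvma,usjkk] -> 12 lines: vcjq gxl eqmg lune zkvma usjkk cqzw cjz tqf gwha rff shtg
Hunk 4: at line 6 remove [cjz,tqf] add [crknw,ieft,qzz] -> 13 lines: vcjq gxl eqmg lune zkvma usjkk cqzw crknw ieft qzz gwha rff shtg
Hunk 5: at line 1 remove [gxl,eqmg,lune] add [dzmnb] -> 11 lines: vcjq dzmnb zkvma usjkk cqzw crknw ieft qzz gwha rff shtg
Hunk 6: at line 4 remove [crknw] add [wsr] -> 11 lines: vcjq dzmnb zkvma usjkk cqzw wsr ieft qzz gwha rff shtg
Final line 2: dzmnb

Answer: dzmnb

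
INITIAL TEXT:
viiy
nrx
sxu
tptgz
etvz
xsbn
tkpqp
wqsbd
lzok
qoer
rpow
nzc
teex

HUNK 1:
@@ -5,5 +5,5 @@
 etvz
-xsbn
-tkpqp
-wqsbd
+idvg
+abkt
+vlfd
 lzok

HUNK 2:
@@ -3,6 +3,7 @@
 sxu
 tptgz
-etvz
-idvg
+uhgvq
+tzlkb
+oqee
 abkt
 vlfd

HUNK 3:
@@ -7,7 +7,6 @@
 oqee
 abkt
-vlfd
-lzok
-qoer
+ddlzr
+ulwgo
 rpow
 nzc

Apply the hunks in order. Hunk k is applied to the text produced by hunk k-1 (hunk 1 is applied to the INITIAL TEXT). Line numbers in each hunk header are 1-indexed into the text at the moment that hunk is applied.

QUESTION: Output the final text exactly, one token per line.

Hunk 1: at line 5 remove [xsbn,tkpqp,wqsbd] add [idvg,abkt,vlfd] -> 13 lines: viiy nrx sxu tptgz etvz idvg abkt vlfd lzok qoer rpow nzc teex
Hunk 2: at line 3 remove [etvz,idvg] add [uhgvq,tzlkb,oqee] -> 14 lines: viiy nrx sxu tptgz uhgvq tzlkb oqee abkt vlfd lzok qoer rpow nzc teex
Hunk 3: at line 7 remove [vlfd,lzok,qoer] add [ddlzr,ulwgo] -> 13 lines: viiy nrx sxu tptgz uhgvq tzlkb oqee abkt ddlzr ulwgo rpow nzc teex

Answer: viiy
nrx
sxu
tptgz
uhgvq
tzlkb
oqee
abkt
ddlzr
ulwgo
rpow
nzc
teex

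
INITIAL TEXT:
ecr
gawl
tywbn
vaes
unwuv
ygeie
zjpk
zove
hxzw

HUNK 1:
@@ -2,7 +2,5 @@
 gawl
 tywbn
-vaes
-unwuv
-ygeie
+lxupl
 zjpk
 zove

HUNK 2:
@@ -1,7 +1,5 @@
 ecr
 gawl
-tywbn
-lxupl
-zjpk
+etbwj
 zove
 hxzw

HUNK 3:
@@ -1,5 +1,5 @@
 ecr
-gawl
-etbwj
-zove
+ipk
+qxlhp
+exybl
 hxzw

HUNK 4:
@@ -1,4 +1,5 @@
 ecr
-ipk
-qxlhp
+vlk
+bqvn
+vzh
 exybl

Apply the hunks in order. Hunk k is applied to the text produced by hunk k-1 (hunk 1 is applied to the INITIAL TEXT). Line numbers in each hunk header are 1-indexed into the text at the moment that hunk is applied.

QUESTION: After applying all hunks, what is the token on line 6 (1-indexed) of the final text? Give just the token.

Answer: hxzw

Derivation:
Hunk 1: at line 2 remove [vaes,unwuv,ygeie] add [lxupl] -> 7 lines: ecr gawl tywbn lxupl zjpk zove hxzw
Hunk 2: at line 1 remove [tywbn,lxupl,zjpk] add [etbwj] -> 5 lines: ecr gawl etbwj zove hxzw
Hunk 3: at line 1 remove [gawl,etbwj,zove] add [ipk,qxlhp,exybl] -> 5 lines: ecr ipk qxlhp exybl hxzw
Hunk 4: at line 1 remove [ipk,qxlhp] add [vlk,bqvn,vzh] -> 6 lines: ecr vlk bqvn vzh exybl hxzw
Final line 6: hxzw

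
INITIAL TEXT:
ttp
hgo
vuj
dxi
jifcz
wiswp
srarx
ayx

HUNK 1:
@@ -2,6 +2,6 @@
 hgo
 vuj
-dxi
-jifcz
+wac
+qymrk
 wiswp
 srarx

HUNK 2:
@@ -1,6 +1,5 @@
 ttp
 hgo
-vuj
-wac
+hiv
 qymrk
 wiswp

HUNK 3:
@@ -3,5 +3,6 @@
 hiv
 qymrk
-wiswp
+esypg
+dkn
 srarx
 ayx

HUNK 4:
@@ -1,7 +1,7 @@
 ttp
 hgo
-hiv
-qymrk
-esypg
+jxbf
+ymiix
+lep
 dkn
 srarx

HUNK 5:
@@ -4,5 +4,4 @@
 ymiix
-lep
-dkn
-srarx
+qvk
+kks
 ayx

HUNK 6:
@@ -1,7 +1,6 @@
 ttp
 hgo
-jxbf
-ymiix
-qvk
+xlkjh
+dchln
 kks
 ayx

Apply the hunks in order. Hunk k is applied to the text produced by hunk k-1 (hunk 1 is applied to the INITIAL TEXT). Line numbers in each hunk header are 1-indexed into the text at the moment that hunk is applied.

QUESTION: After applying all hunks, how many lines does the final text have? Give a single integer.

Hunk 1: at line 2 remove [dxi,jifcz] add [wac,qymrk] -> 8 lines: ttp hgo vuj wac qymrk wiswp srarx ayx
Hunk 2: at line 1 remove [vuj,wac] add [hiv] -> 7 lines: ttp hgo hiv qymrk wiswp srarx ayx
Hunk 3: at line 3 remove [wiswp] add [esypg,dkn] -> 8 lines: ttp hgo hiv qymrk esypg dkn srarx ayx
Hunk 4: at line 1 remove [hiv,qymrk,esypg] add [jxbf,ymiix,lep] -> 8 lines: ttp hgo jxbf ymiix lep dkn srarx ayx
Hunk 5: at line 4 remove [lep,dkn,srarx] add [qvk,kks] -> 7 lines: ttp hgo jxbf ymiix qvk kks ayx
Hunk 6: at line 1 remove [jxbf,ymiix,qvk] add [xlkjh,dchln] -> 6 lines: ttp hgo xlkjh dchln kks ayx
Final line count: 6

Answer: 6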